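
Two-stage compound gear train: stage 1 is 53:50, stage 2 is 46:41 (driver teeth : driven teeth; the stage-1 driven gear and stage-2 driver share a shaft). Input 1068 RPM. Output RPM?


Stage 1: RPM_B = RPM_A × t_A/t_B = 1068 × 53/50 = 56604/50 = 1132.08
B and C share a shaft → RPM_C = RPM_B
Stage 2: RPM_D = RPM_C × t_C/t_D = RPM_A × (t_A×t_C)/(t_B×t_D)
Overall ratio = (53×46)/(50×41) = 2438/2050
RPM_D = 1068 × 2438/2050 = 2603784/2050
≈ 1270.14 RPM

1270.14 RPM


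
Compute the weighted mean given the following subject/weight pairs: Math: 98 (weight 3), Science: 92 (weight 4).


Numerator = 98×3 + 92×4
= 294 + 368
= 662
Total weight = 7
Weighted avg = 662/7
= 94.57

94.57


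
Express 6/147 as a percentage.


Percentage = (part / whole) × 100
= (6 / 147) × 100
≈ 4.08%

4.08%


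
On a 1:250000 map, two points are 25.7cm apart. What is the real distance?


Real distance = map distance × scale
= 25.7cm × 250000
= 6425000 cm = 64250.0 m
= 64.250 km

64.250 km


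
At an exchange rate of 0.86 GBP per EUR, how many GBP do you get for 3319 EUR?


Amount × rate = 3319 × 0.86
= 2854.34 GBP

2854.34 GBP


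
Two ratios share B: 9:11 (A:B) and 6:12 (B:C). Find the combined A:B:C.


Match B: multiply A:B by 6 → 54:66
Multiply B:C by 11 → 66:132
Combined: 54:66:132
GCD = 6
= 9:11:22

9:11:22


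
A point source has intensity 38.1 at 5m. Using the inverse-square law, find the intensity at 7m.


I₁d₁² = I₂d₂²
I₂ = I₁ × (d₁/d₂)²
= 38.1 × (5/7)²
= 38.1 × 25/49
= 952.5/49
≈ 19.4388

19.4388


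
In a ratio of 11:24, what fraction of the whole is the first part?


Total parts = 11 + 24 = 35
First part: 11/35 = 11/35
= 11/35

11/35


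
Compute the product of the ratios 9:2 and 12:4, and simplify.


Compound ratio = (9×12) : (2×4)
= 108:8
GCD = 4
= 27:2

27:2


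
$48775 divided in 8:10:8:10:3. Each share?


Total parts = 8 + 10 + 8 + 10 + 3 = 39
Part 1: 48775 × 8/39 = 10005.13
Part 2: 48775 × 10/39 = 12506.41
Part 3: 48775 × 8/39 = 10005.13
Part 4: 48775 × 10/39 = 12506.41
Part 5: 48775 × 3/39 = 3751.92
= Part 1: $10005.13, Part 2: $12506.41, Part 3: $10005.13, Part 4: $12506.41, Part 5: $3751.92

Part 1: $10005.13, Part 2: $12506.41, Part 3: $10005.13, Part 4: $12506.41, Part 5: $3751.92


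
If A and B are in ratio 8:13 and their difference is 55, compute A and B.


Let A = 8k, B = 13k.
13k - 8k = 55
5k = 55 → k = 55/5 = 11
A = 8×11 = 88, B = 13×11 = 143
= A = 88, B = 143

A = 88, B = 143


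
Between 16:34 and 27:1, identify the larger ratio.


16/34 = 0.4706
27/1 = 27.0000
0.4706 < 27.0000, so 16:34 is less
= 27:1

27:1


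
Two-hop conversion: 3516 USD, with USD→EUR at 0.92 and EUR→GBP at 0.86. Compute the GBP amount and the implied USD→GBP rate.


Step 1: 3516 USD × 0.92 = 3234.72 EUR
Step 2: 3234.72 EUR × 0.86 = 2781.86 GBP
Implied rate USD→GBP = 0.92 × 0.86 = 0.7912
= 2781.86 GBP; implied rate 0.7912 GBP/USD

2781.86 GBP; implied rate 0.7912 GBP/USD


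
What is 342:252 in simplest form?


GCD(342, 252) = 18
342/18 : 252/18
= 19:14

19:14


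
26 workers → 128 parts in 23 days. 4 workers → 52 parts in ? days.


Days ∝ work / workers, so d₂ = d₁ × (m₁/m₂) × (w₂/w₁)
Workers factor (inverse): 26/4 = 6.5000
Work factor (direct): 52/128 ≈ 0.4063
d₂ = 23 × 26/4 × 52/128 = (23 × 26 × 52) / (4 × 128) = 31096/512
≈ 60.73 days

60.73 days


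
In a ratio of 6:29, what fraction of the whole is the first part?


Total parts = 6 + 29 = 35
First part: 6/35 = 6/35
= 6/35

6/35


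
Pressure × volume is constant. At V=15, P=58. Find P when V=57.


Inverse proportion: x × y = constant
k = 15 × 58 = 870
y₂ = k / 57 = 870 / 57
= 15.26

15.26


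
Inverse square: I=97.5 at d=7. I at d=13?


I₁d₁² = I₂d₂²
I₂ = I₁ × (d₁/d₂)²
= 97.5 × (7/13)²
= 97.5 × 49/169
= 4777.5/169
≈ 28.2692

28.2692


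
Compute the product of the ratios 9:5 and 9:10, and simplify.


Compound ratio = (9×9) : (5×10)
= 81:50
GCD = 1
= 81:50

81:50


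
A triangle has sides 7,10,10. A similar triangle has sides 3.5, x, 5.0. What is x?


Scale factor = 3.5/7 = 0.5
Missing side = 10 × 0.5
= 5.0

5.0


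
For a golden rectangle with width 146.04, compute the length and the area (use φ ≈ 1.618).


φ = (1 + √5) / 2 ≈ 1.618
Length = width × φ = 146.04 × 1.618 = 236.29272
≈ 236.29
Area = width × length = 146.04 × 236.29272 = 34508.1888288 ≈ 34508.19
= Length: 236.29, Area: 34508.19

Length: 236.29, Area: 34508.19


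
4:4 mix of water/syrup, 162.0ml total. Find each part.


Total parts = 4 + 4 = 8
water: 162.0 × 4/8 = 81.0ml
syrup: 162.0 × 4/8 = 81.0ml
= 81.0ml and 81.0ml

81.0ml and 81.0ml


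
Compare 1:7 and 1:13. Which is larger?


1/7 = 0.1429
1/13 = 0.0769
0.1429 > 0.0769, so 1:7 is greater
= 1:7

1:7


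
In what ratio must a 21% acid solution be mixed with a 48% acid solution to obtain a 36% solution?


Let x parts of 21% mix with y parts of 48%.
21x + 48y = 36(x + y)
21x + 48y = 36x + 36y
x(21 - 36) = y(36 - 48)
x/y = (48 - 36)/(36 - 21) = 12/15
Simplify: 4:5
= 4:5

4:5


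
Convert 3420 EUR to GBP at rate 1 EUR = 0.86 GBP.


Amount × rate = 3420 × 0.86
= 2941.20 GBP

2941.20 GBP


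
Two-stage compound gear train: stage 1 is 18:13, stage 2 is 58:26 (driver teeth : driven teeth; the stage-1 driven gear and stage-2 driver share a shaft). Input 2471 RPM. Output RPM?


Stage 1: RPM_B = RPM_A × t_A/t_B = 2471 × 18/13 = 44478/13 ≈ 3421.38
B and C share a shaft → RPM_C = RPM_B
Stage 2: RPM_D = RPM_C × t_C/t_D = RPM_A × (t_A×t_C)/(t_B×t_D)
Overall ratio = (18×58)/(13×26) = 1044/338
RPM_D = 2471 × 1044/338 = 2579724/338
≈ 7632.32 RPM

7632.32 RPM


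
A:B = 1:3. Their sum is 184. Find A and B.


Let A = 1k, B = 3k.
1k + 3k = 184
4k = 184 → k = 184/4 = 46
A = 1×46 = 46, B = 3×46 = 138
= A = 46, B = 138

A = 46, B = 138


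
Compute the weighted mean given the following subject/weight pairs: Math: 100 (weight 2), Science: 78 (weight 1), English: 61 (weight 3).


Numerator = 100×2 + 78×1 + 61×3
= 200 + 78 + 183
= 461
Total weight = 6
Weighted avg = 461/6
= 76.83

76.83


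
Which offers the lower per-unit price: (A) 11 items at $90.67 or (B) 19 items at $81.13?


Deal A: $90.67/11 = $8.2427/unit
Deal B: $81.13/19 = $4.2700/unit
B is cheaper per unit
= Deal B

Deal B


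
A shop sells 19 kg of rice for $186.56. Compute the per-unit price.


Unit rate = total / quantity
= 186.56 / 19
= $9.82 per unit

$9.82 per unit


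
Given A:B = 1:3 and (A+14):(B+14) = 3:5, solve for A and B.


Let A = 1k, B = 3k.
(1k + 14) / (3k + 14) = 3/5
Cross-multiply: 5(1k + 14) = 3(3k + 14)
5k + 70 = 9k + 42
5k - 9k = 42 - 70
-4k = -28
k = -28/-4 = 7
A = 1×7 = 7, B = 3×7 = 21
= A = 7, B = 21

A = 7, B = 21


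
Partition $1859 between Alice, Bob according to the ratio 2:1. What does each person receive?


Total parts = 2 + 1 = 3
Alice: 1859 × 2/3 = 1239.33
Bob: 1859 × 1/3 = 619.67
= Alice: $1239.33, Bob: $619.67

Alice: $1239.33, Bob: $619.67


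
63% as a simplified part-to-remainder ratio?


63% means 63 parts out of 100; remainder = 37
Part : remainder = 63:37
GCD = 1
= 63:37

63:37


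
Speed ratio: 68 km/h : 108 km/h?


Ratio = 68:108
GCD = 4
Simplified = 17:27
Time ratio (same distance) = 27:17
Speed ratio = 17:27

17:27


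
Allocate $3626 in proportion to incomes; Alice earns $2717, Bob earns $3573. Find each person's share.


Total income = 2717 + 3573 = $6290
Alice: $3626 × 2717/6290 = $1566.27
Bob: $3626 × 3573/6290 = $2059.73
= Alice: $1566.27, Bob: $2059.73

Alice: $1566.27, Bob: $2059.73


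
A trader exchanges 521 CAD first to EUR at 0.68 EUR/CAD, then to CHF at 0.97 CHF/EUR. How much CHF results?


Step 1: 521 CAD × 0.68 = 354.28 EUR
Step 2: 354.28 EUR × 0.97 = 343.65 CHF
Implied rate CAD→CHF = 0.68 × 0.97 = 0.6596
= 343.65 CHF

343.65 CHF


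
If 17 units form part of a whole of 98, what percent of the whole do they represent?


Percentage = (part / whole) × 100
= (17 / 98) × 100
≈ 17.35%

17.35%


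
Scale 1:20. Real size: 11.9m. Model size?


Model size = real / scale
= 11.9 / 20
= 0.5950 m

0.5950 m


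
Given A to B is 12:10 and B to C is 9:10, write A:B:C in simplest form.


Match B: multiply A:B by 9 → 108:90
Multiply B:C by 10 → 90:100
Combined: 108:90:100
GCD = 2
= 54:45:50

54:45:50


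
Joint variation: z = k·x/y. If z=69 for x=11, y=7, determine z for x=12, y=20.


z = k·x/y
Solve for k using the known point: k = z·y/x = 69×7/11 = 483/11 ≈ 43.9091
Now evaluate at x=12, y=20:
z = k × 12 / 20 = (483 × 12) / (11 × 20) = 5796/220
≈ 26.3455

26.3455


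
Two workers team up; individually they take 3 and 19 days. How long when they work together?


Rate of A = 1/3 per day
Rate of B = 1/19 per day
Combined rate = 1/3 + 1/19 = 22/57 ≈ 0.3860 per day
Days = 1 / combined rate = 57/22
≈ 2.59 days

2.59 days


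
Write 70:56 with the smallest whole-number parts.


GCD(70, 56) = 14
70/14 : 56/14
= 5:4

5:4


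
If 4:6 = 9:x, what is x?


Cross multiply: 4 × x = 6 × 9
4x = 54
x = 54 / 4
= 13.50

13.50


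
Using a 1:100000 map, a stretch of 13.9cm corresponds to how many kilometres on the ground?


Real distance = map distance × scale
= 13.9cm × 100000
= 1390000 cm = 13900.0 m
= 13.900 km

13.900 km


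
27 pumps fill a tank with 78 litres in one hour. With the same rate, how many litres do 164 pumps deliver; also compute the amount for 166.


Direct proportion: y/x = constant
k = 78/27 ≈ 2.8889
y at x=164: k × 164 = 78 × 164 / 27 = 12792/27 ≈ 473.78
y at x=166: k × 166 = 78 × 166 / 27 = 12948/27 ≈ 479.56
= 473.78 and 479.56

473.78 and 479.56


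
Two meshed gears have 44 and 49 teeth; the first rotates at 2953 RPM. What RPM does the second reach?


Gear ratio = 44:49 = 44:49
RPM_B = RPM_A × (teeth_A / teeth_B)
= 2953 × (44/49)
= 2651.7 RPM

2651.7 RPM


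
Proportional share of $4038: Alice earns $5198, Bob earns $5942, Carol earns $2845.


Total income = 5198 + 5942 + 2845 = $13985
Alice: $4038 × 5198/13985 = $1500.86
Bob: $4038 × 5942/13985 = $1715.68
Carol: $4038 × 2845/13985 = $821.46
= Alice: $1500.86, Bob: $1715.68, Carol: $821.46

Alice: $1500.86, Bob: $1715.68, Carol: $821.46


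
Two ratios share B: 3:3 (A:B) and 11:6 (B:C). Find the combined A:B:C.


Match B: multiply A:B by 11 → 33:33
Multiply B:C by 3 → 33:18
Combined: 33:33:18
GCD = 3
= 11:11:6

11:11:6


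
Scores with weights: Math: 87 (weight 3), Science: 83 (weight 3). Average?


Numerator = 87×3 + 83×3
= 261 + 249
= 510
Total weight = 6
Weighted avg = 510/6
= 85.00

85.00


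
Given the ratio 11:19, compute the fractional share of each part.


Total parts = 11 + 19 = 30
First part: 11/30 = 11/30
Second part: 19/30 = 19/30
= 11/30 and 19/30

11/30 and 19/30


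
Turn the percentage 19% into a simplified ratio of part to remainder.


19% means 19 parts out of 100; remainder = 81
Part : remainder = 19:81
GCD = 1
= 19:81

19:81


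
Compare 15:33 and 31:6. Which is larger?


15/33 = 0.4545
31/6 = 5.1667
0.4545 < 5.1667, so 15:33 is less
= 31:6

31:6


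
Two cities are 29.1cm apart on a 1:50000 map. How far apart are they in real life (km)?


Real distance = map distance × scale
= 29.1cm × 50000
= 1455000 cm = 14550.0 m
= 14.550 km

14.550 km


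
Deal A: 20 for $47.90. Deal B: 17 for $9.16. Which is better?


Deal A: $47.90/20 = $2.3950/unit
Deal B: $9.16/17 = $0.5388/unit
B is cheaper per unit
= Deal B

Deal B


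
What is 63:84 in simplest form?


GCD(63, 84) = 21
63/21 : 84/21
= 3:4

3:4


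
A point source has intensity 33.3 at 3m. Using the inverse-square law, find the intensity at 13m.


I₁d₁² = I₂d₂²
I₂ = I₁ × (d₁/d₂)²
= 33.3 × (3/13)²
= 33.3 × 9/169
= 299.7/169
≈ 1.7734

1.7734


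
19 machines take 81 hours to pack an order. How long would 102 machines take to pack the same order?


Inverse proportion: x × y = constant
k = 19 × 81 = 1539
y₂ = k / 102 = 1539 / 102
= 15.09

15.09


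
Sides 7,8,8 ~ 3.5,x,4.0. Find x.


Scale factor = 3.5/7 = 0.5
Missing side = 8 × 0.5
= 4.0

4.0


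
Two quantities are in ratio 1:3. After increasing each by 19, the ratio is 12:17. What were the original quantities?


Let A = 1k, B = 3k.
(1k + 19) / (3k + 19) = 12/17
Cross-multiply: 17(1k + 19) = 12(3k + 19)
17k + 323 = 36k + 228
17k - 36k = 228 - 323
-19k = -95
k = -95/-19 = 5
A = 1×5 = 5, B = 3×5 = 15
= A = 5, B = 15

A = 5, B = 15


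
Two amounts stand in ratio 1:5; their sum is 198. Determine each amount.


Let A = 1k, B = 5k.
1k + 5k = 198
6k = 198 → k = 198/6 = 33
A = 1×33 = 33, B = 5×33 = 165
= A = 33, B = 165

A = 33, B = 165


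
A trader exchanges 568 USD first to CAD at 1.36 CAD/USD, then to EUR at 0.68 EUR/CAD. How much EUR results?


Step 1: 568 USD × 1.36 = 772.48 CAD
Step 2: 772.48 CAD × 0.68 = 525.29 EUR
Implied rate USD→EUR = 1.36 × 0.68 = 0.9248
= 525.29 EUR

525.29 EUR


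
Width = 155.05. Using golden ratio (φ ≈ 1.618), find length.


φ = (1 + √5) / 2 ≈ 1.618
Length = width × φ = 155.05 × 1.618 = 250.8709
≈ 250.87

250.87


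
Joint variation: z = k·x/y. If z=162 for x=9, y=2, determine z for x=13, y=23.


z = k·x/y
Solve for k using the known point: k = z·y/x = 162×2/9 = 324/9 = 36.0000
Now evaluate at x=13, y=23:
z = k × 13 / 23 = (324 × 13) / (9 × 23) = 4212/207
≈ 20.3478

20.3478


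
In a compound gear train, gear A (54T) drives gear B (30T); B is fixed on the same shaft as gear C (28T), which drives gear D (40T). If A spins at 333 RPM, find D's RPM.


Stage 1: RPM_B = RPM_A × t_A/t_B = 333 × 54/30 = 17982/30 = 599.40
B and C share a shaft → RPM_C = RPM_B
Stage 2: RPM_D = RPM_C × t_C/t_D = RPM_A × (t_A×t_C)/(t_B×t_D)
Overall ratio = (54×28)/(30×40) = 1512/1200
RPM_D = 333 × 1512/1200 = 503496/1200
= 419.58 RPM

419.58 RPM


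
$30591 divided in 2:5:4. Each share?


Total parts = 2 + 5 + 4 = 11
Part 1: 30591 × 2/11 = 5562.00
Part 2: 30591 × 5/11 = 13905.00
Part 3: 30591 × 4/11 = 11124.00
= Part 1: $5562.00, Part 2: $13905.00, Part 3: $11124.00

Part 1: $5562.00, Part 2: $13905.00, Part 3: $11124.00


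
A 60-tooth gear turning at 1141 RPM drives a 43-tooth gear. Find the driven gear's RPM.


Gear ratio = 60:43 = 60:43
RPM_B = RPM_A × (teeth_A / teeth_B)
= 1141 × (60/43)
= 1592.1 RPM

1592.1 RPM


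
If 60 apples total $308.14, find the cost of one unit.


Unit rate = total / quantity
= 308.14 / 60
= $5.14 per unit

$5.14 per unit


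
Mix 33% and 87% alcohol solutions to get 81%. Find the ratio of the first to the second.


Let x parts of 33% mix with y parts of 87%.
33x + 87y = 81(x + y)
33x + 87y = 81x + 81y
x(33 - 81) = y(81 - 87)
x/y = (87 - 81)/(81 - 33) = 6/48
Simplify: 1:8
= 1:8

1:8


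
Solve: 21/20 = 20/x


Cross multiply: 21 × x = 20 × 20
21x = 400
x = 400 / 21
= 19.05

19.05


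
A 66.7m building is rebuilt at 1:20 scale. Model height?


Model size = real / scale
= 66.7 / 20
= 3.3350 m

3.3350 m


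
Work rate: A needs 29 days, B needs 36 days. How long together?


Rate of A = 1/29 per day
Rate of B = 1/36 per day
Combined rate = 1/29 + 1/36 = 65/1044 ≈ 0.0623 per day
Days = 1 / combined rate = 1044/65
≈ 16.06 days

16.06 days


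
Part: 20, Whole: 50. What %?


Percentage = (part / whole) × 100
= (20 / 50) × 100
= 40.00%

40.00%


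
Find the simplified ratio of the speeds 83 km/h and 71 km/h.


Ratio = 83:71
GCD = 1
Simplified = 83:71
Time ratio (same distance) = 71:83
Speed ratio = 83:71

83:71


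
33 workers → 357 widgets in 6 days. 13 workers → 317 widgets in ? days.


Days ∝ work / workers, so d₂ = d₁ × (m₁/m₂) × (w₂/w₁)
Workers factor (inverse): 33/13 ≈ 2.5385
Work factor (direct): 317/357 ≈ 0.8880
d₂ = 6 × 33/13 × 317/357 = (6 × 33 × 317) / (13 × 357) = 62766/4641
≈ 13.52 days

13.52 days


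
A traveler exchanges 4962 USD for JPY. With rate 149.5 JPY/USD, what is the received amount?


Amount × rate = 4962 × 149.5
= 741819.00 JPY

741819.00 JPY


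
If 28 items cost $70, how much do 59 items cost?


Direct proportion: y/x = constant
k = 70/28 = 2.5000
y₂ = k × 59 = 70 × 59 / 28 = 4130/28
= 147.50

147.50


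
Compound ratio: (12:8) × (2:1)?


Compound ratio = (12×2) : (8×1)
= 24:8
GCD = 8
= 3:1

3:1


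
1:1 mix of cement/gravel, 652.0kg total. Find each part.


Total parts = 1 + 1 = 2
cement: 652.0 × 1/2 = 326.0kg
gravel: 652.0 × 1/2 = 326.0kg
= 326.0kg and 326.0kg

326.0kg and 326.0kg


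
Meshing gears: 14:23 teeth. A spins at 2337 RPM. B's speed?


Gear ratio = 14:23 = 14:23
RPM_B = RPM_A × (teeth_A / teeth_B)
= 2337 × (14/23)
= 1422.5 RPM

1422.5 RPM


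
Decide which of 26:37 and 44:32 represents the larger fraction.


26/37 = 0.7027
44/32 = 1.3750
0.7027 < 1.3750, so 26:37 is less
= 44:32

44:32


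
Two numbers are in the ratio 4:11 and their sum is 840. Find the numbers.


Let A = 4k, B = 11k.
4k + 11k = 840
15k = 840 → k = 840/15 = 56
A = 4×56 = 224, B = 11×56 = 616
= A = 224, B = 616

A = 224, B = 616


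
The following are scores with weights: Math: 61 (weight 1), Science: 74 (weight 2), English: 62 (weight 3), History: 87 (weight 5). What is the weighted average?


Numerator = 61×1 + 74×2 + 62×3 + 87×5
= 61 + 148 + 186 + 435
= 830
Total weight = 11
Weighted avg = 830/11
= 75.45

75.45


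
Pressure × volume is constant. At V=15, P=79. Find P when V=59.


Inverse proportion: x × y = constant
k = 15 × 79 = 1185
y₂ = k / 59 = 1185 / 59
= 20.08

20.08


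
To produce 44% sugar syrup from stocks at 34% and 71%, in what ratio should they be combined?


Let x parts of 34% mix with y parts of 71%.
34x + 71y = 44(x + y)
34x + 71y = 44x + 44y
x(34 - 44) = y(44 - 71)
x/y = (71 - 44)/(44 - 34) = 27/10
Simplify: 27:10
= 27:10

27:10


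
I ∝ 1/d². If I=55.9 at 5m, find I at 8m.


I₁d₁² = I₂d₂²
I₂ = I₁ × (d₁/d₂)²
= 55.9 × (5/8)²
= 55.9 × 25/64
= 1397.5/64
≈ 21.8359

21.8359


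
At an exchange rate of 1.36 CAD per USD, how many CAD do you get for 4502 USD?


Amount × rate = 4502 × 1.36
= 6122.72 CAD

6122.72 CAD


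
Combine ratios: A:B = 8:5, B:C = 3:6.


Match B: multiply A:B by 3 → 24:15
Multiply B:C by 5 → 15:30
Combined: 24:15:30
GCD = 3
= 8:5:10

8:5:10


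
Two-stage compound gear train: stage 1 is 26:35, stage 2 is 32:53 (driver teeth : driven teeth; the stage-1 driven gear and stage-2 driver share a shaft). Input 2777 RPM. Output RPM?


Stage 1: RPM_B = RPM_A × t_A/t_B = 2777 × 26/35 = 72202/35 ≈ 2062.91
B and C share a shaft → RPM_C = RPM_B
Stage 2: RPM_D = RPM_C × t_C/t_D = RPM_A × (t_A×t_C)/(t_B×t_D)
Overall ratio = (26×32)/(35×53) = 832/1855
RPM_D = 2777 × 832/1855 = 2310464/1855
≈ 1245.53 RPM

1245.53 RPM


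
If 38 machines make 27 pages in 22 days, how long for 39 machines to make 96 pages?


Days ∝ work / workers, so d₂ = d₁ × (m₁/m₂) × (w₂/w₁)
Workers factor (inverse): 38/39 ≈ 0.9744
Work factor (direct): 96/27 ≈ 3.5556
d₂ = 22 × 38/39 × 96/27 = (22 × 38 × 96) / (39 × 27) = 80256/1053
≈ 76.22 days

76.22 days


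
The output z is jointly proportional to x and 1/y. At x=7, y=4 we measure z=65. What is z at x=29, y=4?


z = k·x/y
Solve for k using the known point: k = z·y/x = 65×4/7 = 260/7 ≈ 37.1429
Now evaluate at x=29, y=4:
z = k × 29 / 4 = (260 × 29) / (7 × 4) = 7540/28
≈ 269.2857

269.2857


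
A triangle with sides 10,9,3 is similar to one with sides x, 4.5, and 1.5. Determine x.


Scale factor = 4.5/9 = 0.5
Missing side = 10 × 0.5
= 5.0

5.0


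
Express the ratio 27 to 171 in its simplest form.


GCD(27, 171) = 9
27/9 : 171/9
= 3:19

3:19


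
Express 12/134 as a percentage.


Percentage = (part / whole) × 100
= (12 / 134) × 100
≈ 8.96%

8.96%


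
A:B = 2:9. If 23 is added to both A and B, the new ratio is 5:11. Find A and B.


Let A = 2k, B = 9k.
(2k + 23) / (9k + 23) = 5/11
Cross-multiply: 11(2k + 23) = 5(9k + 23)
22k + 253 = 45k + 115
22k - 45k = 115 - 253
-23k = -138
k = -138/-23 = 6
A = 2×6 = 12, B = 9×6 = 54
= A = 12, B = 54

A = 12, B = 54


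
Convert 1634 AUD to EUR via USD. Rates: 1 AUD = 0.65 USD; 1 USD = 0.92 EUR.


Step 1: 1634 AUD × 0.65 = 1062.10 USD
Step 2: 1062.10 USD × 0.92 = 977.13 EUR
Implied rate AUD→EUR = 0.65 × 0.92 = 0.5980
= 977.13 EUR

977.13 EUR


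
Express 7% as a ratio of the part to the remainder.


7% means 7 parts out of 100; remainder = 93
Part : remainder = 7:93
GCD = 1
= 7:93

7:93


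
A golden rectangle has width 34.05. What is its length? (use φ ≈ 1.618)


φ = (1 + √5) / 2 ≈ 1.618
Length = width × φ = 34.05 × 1.618 = 55.0929
≈ 55.09

55.09


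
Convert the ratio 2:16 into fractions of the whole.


Total parts = 2 + 16 = 18
First part: 2/18 = 1/9
Second part: 16/18 = 8/9
= 1/9 and 8/9

1/9 and 8/9


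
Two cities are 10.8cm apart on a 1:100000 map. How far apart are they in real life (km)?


Real distance = map distance × scale
= 10.8cm × 100000
= 1080000 cm = 10800.0 m
= 10.800 km

10.800 km


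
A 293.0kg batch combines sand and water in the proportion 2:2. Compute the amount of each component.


Total parts = 2 + 2 = 4
sand: 293.0 × 2/4 = 146.5kg
water: 293.0 × 2/4 = 146.5kg
= 146.5kg and 146.5kg

146.5kg and 146.5kg


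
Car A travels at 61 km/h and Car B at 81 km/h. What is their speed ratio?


Ratio = 61:81
GCD = 1
Simplified = 61:81
Time ratio (same distance) = 81:61
Speed ratio = 61:81

61:81


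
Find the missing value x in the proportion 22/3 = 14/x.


Cross multiply: 22 × x = 3 × 14
22x = 42
x = 42 / 22
= 1.91

1.91


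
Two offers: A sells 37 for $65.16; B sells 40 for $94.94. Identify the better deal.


Deal A: $65.16/37 = $1.7611/unit
Deal B: $94.94/40 = $2.3735/unit
A is cheaper per unit
= Deal A

Deal A


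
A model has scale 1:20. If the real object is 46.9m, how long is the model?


Model size = real / scale
= 46.9 / 20
= 2.3450 m

2.3450 m


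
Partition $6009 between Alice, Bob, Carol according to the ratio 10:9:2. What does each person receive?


Total parts = 10 + 9 + 2 = 21
Alice: 6009 × 10/21 = 2861.43
Bob: 6009 × 9/21 = 2575.29
Carol: 6009 × 2/21 = 572.29
= Alice: $2861.43, Bob: $2575.29, Carol: $572.29

Alice: $2861.43, Bob: $2575.29, Carol: $572.29


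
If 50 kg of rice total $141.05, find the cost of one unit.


Unit rate = total / quantity
= 141.05 / 50
= $2.82 per unit

$2.82 per unit


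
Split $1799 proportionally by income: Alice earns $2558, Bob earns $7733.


Total income = 2558 + 7733 = $10291
Alice: $1799 × 2558/10291 = $447.17
Bob: $1799 × 7733/10291 = $1351.83
= Alice: $447.17, Bob: $1351.83

Alice: $447.17, Bob: $1351.83


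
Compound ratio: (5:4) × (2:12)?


Compound ratio = (5×2) : (4×12)
= 10:48
GCD = 2
= 5:24

5:24


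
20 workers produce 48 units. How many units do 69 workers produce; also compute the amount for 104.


Direct proportion: y/x = constant
k = 48/20 = 2.4000
y at x=69: k × 69 = 48 × 69 / 20 = 3312/20 = 165.60
y at x=104: k × 104 = 48 × 104 / 20 = 4992/20 = 249.60
= 165.60 and 249.60

165.60 and 249.60


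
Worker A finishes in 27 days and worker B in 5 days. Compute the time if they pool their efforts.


Rate of A = 1/27 per day
Rate of B = 1/5 per day
Combined rate = 1/27 + 1/5 = 32/135 ≈ 0.2370 per day
Days = 1 / combined rate = 135/32
≈ 4.22 days

4.22 days


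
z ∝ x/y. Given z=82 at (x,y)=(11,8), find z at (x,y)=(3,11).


z = k·x/y
Solve for k using the known point: k = z·y/x = 82×8/11 = 656/11 ≈ 59.6364
Now evaluate at x=3, y=11:
z = k × 3 / 11 = (656 × 3) / (11 × 11) = 1968/121
≈ 16.2645

16.2645


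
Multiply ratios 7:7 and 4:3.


Compound ratio = (7×4) : (7×3)
= 28:21
GCD = 7
= 4:3

4:3


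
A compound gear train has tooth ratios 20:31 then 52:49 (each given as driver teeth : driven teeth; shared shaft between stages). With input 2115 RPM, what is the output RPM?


Stage 1: RPM_B = RPM_A × t_A/t_B = 2115 × 20/31 = 42300/31 ≈ 1364.52
B and C share a shaft → RPM_C = RPM_B
Stage 2: RPM_D = RPM_C × t_C/t_D = RPM_A × (t_A×t_C)/(t_B×t_D)
Overall ratio = (20×52)/(31×49) = 1040/1519
RPM_D = 2115 × 1040/1519 = 2199600/1519
≈ 1448.06 RPM

1448.06 RPM


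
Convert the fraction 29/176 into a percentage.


Percentage = (part / whole) × 100
= (29 / 176) × 100
≈ 16.48%

16.48%


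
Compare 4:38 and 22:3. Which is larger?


4/38 = 0.1053
22/3 = 7.3333
0.1053 < 7.3333, so 4:38 is less
= 22:3

22:3


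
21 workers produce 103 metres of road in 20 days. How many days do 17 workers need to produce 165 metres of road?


Days ∝ work / workers, so d₂ = d₁ × (m₁/m₂) × (w₂/w₁)
Workers factor (inverse): 21/17 ≈ 1.2353
Work factor (direct): 165/103 ≈ 1.6019
d₂ = 20 × 21/17 × 165/103 = (20 × 21 × 165) / (17 × 103) = 69300/1751
≈ 39.58 days

39.58 days


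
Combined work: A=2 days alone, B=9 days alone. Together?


Rate of A = 1/2 per day
Rate of B = 1/9 per day
Combined rate = 1/2 + 1/9 = 11/18 ≈ 0.6111 per day
Days = 1 / combined rate = 18/11
≈ 1.64 days

1.64 days


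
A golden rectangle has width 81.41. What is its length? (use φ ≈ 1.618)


φ = (1 + √5) / 2 ≈ 1.618
Length = width × φ = 81.41 × 1.618 = 131.72138
≈ 131.72

131.72


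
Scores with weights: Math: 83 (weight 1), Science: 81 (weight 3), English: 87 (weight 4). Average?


Numerator = 83×1 + 81×3 + 87×4
= 83 + 243 + 348
= 674
Total weight = 8
Weighted avg = 674/8
= 84.25

84.25


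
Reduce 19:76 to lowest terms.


GCD(19, 76) = 19
19/19 : 76/19
= 1:4

1:4


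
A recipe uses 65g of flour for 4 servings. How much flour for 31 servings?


Direct proportion: y/x = constant
k = 65/4 = 16.2500
y₂ = k × 31 = 65 × 31 / 4 = 2015/4
= 503.75

503.75


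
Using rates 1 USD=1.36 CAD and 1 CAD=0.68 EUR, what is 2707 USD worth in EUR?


Step 1: 2707 USD × 1.36 = 3681.52 CAD
Step 2: 3681.52 CAD × 0.68 = 2503.43 EUR
Implied rate USD→EUR = 1.36 × 0.68 = 0.9248
= 2503.43 EUR

2503.43 EUR


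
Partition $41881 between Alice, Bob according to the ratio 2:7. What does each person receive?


Total parts = 2 + 7 = 9
Alice: 41881 × 2/9 = 9306.89
Bob: 41881 × 7/9 = 32574.11
= Alice: $9306.89, Bob: $32574.11

Alice: $9306.89, Bob: $32574.11


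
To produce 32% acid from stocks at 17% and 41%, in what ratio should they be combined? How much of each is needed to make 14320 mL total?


Let x parts of 17% mix with y parts of 41%.
17x + 41y = 32(x + y)
17x + 41y = 32x + 32y
x(17 - 32) = y(32 - 41)
x/y = (41 - 32)/(32 - 17) = 9/15
Simplify: 3:5
Total parts = 8; one part = 14320/8 = 1790.00 mL
17% solution: 3×1790.00 = 5370.00 mL
41% solution: 5×1790.00 = 8950.00 mL
= ratio 3:5; 5370.00 mL and 8950.00 mL

ratio 3:5; 5370.00 mL and 8950.00 mL


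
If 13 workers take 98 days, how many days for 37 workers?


Inverse proportion: x × y = constant
k = 13 × 98 = 1274
y₂ = k / 37 = 1274 / 37
= 34.43

34.43


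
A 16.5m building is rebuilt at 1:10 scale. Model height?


Model size = real / scale
= 16.5 / 10
= 1.6500 m

1.6500 m


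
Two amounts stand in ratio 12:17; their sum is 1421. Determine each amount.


Let A = 12k, B = 17k.
12k + 17k = 1421
29k = 1421 → k = 1421/29 = 49
A = 12×49 = 588, B = 17×49 = 833
= A = 588, B = 833

A = 588, B = 833


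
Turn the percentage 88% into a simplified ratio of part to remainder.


88% means 88 parts out of 100; remainder = 12
Part : remainder = 88:12
GCD = 4
= 22:3

22:3


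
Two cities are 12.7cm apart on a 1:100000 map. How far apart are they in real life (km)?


Real distance = map distance × scale
= 12.7cm × 100000
= 1270000 cm = 12700.0 m
= 12.700 km

12.700 km


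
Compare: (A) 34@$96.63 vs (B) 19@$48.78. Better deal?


Deal A: $96.63/34 = $2.8421/unit
Deal B: $48.78/19 = $2.5674/unit
B is cheaper per unit
= Deal B

Deal B


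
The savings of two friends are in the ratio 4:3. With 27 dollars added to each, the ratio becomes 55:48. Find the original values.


Let A = 4k, B = 3k.
(4k + 27) / (3k + 27) = 55/48
Cross-multiply: 48(4k + 27) = 55(3k + 27)
192k + 1296 = 165k + 1485
192k - 165k = 1485 - 1296
27k = 189
k = 189/27 = 7
A = 4×7 = 28, B = 3×7 = 21
= A = 28, B = 21

A = 28, B = 21


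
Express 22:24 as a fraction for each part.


Total parts = 22 + 24 = 46
First part: 22/46 = 11/23
Second part: 24/46 = 12/23
= 11/23 and 12/23

11/23 and 12/23


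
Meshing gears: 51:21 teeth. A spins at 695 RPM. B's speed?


Gear ratio = 51:21 = 17:7
RPM_B = RPM_A × (teeth_A / teeth_B)
= 695 × (51/21)
= 1687.9 RPM

1687.9 RPM


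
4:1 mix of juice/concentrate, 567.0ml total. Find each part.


Total parts = 4 + 1 = 5
juice: 567.0 × 4/5 = 453.6ml
concentrate: 567.0 × 1/5 = 113.4ml
= 453.6ml and 113.4ml

453.6ml and 113.4ml


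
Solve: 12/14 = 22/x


Cross multiply: 12 × x = 14 × 22
12x = 308
x = 308 / 12
= 25.67

25.67


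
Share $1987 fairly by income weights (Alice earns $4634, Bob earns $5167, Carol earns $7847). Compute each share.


Total income = 4634 + 5167 + 7847 = $17648
Alice: $1987 × 4634/17648 = $521.75
Bob: $1987 × 5167/17648 = $581.76
Carol: $1987 × 7847/17648 = $883.50
= Alice: $521.75, Bob: $581.76, Carol: $883.50

Alice: $521.75, Bob: $581.76, Carol: $883.50


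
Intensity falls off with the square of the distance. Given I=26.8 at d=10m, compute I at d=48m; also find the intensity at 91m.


I₁d₁² = I₂d₂²
I at 48m = 26.8 × (10/48)² = 26.8 × 100/2304 = 2680/2304 ≈ 1.1632
I at 91m = 26.8 × (10/91)² = 26.8 × 100/8281 = 2680/8281 ≈ 0.3236
= 1.1632 and 0.3236

1.1632 and 0.3236


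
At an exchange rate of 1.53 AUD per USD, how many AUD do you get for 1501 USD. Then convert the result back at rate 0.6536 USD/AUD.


Amount × rate = 1501 × 1.53 = 2296.53 AUD
Round-trip: 2296.53 × 0.6536 = 1501.01 USD
= 2296.53 AUD, then 1501.01 USD

2296.53 AUD, then 1501.01 USD


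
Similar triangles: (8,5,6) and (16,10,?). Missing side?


Scale factor = 16/8 = 2
Missing side = 6 × 2
= 12.0

12.0


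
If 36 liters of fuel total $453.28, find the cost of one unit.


Unit rate = total / quantity
= 453.28 / 36
= $12.59 per unit

$12.59 per unit


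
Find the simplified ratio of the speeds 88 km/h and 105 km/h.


Ratio = 88:105
GCD = 1
Simplified = 88:105
Time ratio (same distance) = 105:88
Speed ratio = 88:105

88:105


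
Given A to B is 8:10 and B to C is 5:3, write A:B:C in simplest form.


Match B: multiply A:B by 5 → 40:50
Multiply B:C by 10 → 50:30
Combined: 40:50:30
GCD = 10
= 4:5:3

4:5:3


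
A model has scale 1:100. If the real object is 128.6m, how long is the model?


Model size = real / scale
= 128.6 / 100
= 1.2860 m

1.2860 m


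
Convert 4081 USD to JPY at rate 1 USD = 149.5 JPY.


Amount × rate = 4081 × 149.5
= 610109.50 JPY

610109.50 JPY


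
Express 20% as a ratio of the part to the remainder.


20% means 20 parts out of 100; remainder = 80
Part : remainder = 20:80
GCD = 20
= 1:4

1:4


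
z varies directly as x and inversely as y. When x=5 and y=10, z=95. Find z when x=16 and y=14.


z = k·x/y
Solve for k using the known point: k = z·y/x = 95×10/5 = 950/5 = 190.0000
Now evaluate at x=16, y=14:
z = k × 16 / 14 = (950 × 16) / (5 × 14) = 15200/70
≈ 217.1429

217.1429


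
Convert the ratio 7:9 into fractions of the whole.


Total parts = 7 + 9 = 16
First part: 7/16 = 7/16
Second part: 9/16 = 9/16
= 7/16 and 9/16

7/16 and 9/16


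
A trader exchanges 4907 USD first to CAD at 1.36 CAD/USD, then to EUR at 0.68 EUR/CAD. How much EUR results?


Step 1: 4907 USD × 1.36 = 6673.52 CAD
Step 2: 6673.52 CAD × 0.68 = 4537.99 EUR
Implied rate USD→EUR = 1.36 × 0.68 = 0.9248
= 4537.99 EUR

4537.99 EUR


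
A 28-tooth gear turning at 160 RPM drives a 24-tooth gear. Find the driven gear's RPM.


Gear ratio = 28:24 = 7:6
RPM_B = RPM_A × (teeth_A / teeth_B)
= 160 × (28/24)
= 186.7 RPM

186.7 RPM


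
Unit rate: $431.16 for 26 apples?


Unit rate = total / quantity
= 431.16 / 26
= $16.58 per unit

$16.58 per unit


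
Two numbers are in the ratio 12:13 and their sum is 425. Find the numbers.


Let A = 12k, B = 13k.
12k + 13k = 425
25k = 425 → k = 425/25 = 17
A = 12×17 = 204, B = 13×17 = 221
= A = 204, B = 221

A = 204, B = 221


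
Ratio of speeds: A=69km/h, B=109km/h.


Ratio = 69:109
GCD = 1
Simplified = 69:109
Time ratio (same distance) = 109:69
Speed ratio = 69:109

69:109


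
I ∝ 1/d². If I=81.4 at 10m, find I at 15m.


I₁d₁² = I₂d₂²
I₂ = I₁ × (d₁/d₂)²
= 81.4 × (10/15)²
= 81.4 × 100/225
= 8140/225
≈ 36.1778

36.1778


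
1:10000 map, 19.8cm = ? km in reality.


Real distance = map distance × scale
= 19.8cm × 10000
= 198000 cm = 1980.0 m
= 1.980 km

1.980 km


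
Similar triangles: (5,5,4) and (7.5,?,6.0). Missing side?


Scale factor = 7.5/5 = 1.5
Missing side = 5 × 1.5
= 7.5

7.5


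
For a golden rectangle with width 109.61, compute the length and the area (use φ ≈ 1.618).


φ = (1 + √5) / 2 ≈ 1.618
Length = width × φ = 109.61 × 1.618 = 177.34898
≈ 177.35
Area = width × length = 109.61 × 177.34898 = 19439.2216978 ≈ 19439.22
= Length: 177.35, Area: 19439.22

Length: 177.35, Area: 19439.22


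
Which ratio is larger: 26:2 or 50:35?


26/2 = 13.0000
50/35 = 1.4286
13.0000 > 1.4286, so 26:2 is greater
= 26:2

26:2


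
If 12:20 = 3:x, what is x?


Cross multiply: 12 × x = 20 × 3
12x = 60
x = 60 / 12
= 5.00

5.00


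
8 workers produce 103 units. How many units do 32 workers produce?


Direct proportion: y/x = constant
k = 103/8 = 12.8750
y₂ = k × 32 = 103 × 32 / 8 = 3296/8
= 412.00

412.00


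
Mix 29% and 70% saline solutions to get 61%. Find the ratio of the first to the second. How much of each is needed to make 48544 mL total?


Let x parts of 29% mix with y parts of 70%.
29x + 70y = 61(x + y)
29x + 70y = 61x + 61y
x(29 - 61) = y(61 - 70)
x/y = (70 - 61)/(61 - 29) = 9/32
Simplify: 9:32
Total parts = 41; one part = 48544/41 = 1184.00 mL
29% solution: 9×1184.00 = 10656.00 mL
70% solution: 32×1184.00 = 37888.00 mL
= ratio 9:32; 10656.00 mL and 37888.00 mL

ratio 9:32; 10656.00 mL and 37888.00 mL


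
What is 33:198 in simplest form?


GCD(33, 198) = 33
33/33 : 198/33
= 1:6

1:6


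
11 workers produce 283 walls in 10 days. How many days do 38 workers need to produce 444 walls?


Days ∝ work / workers, so d₂ = d₁ × (m₁/m₂) × (w₂/w₁)
Workers factor (inverse): 11/38 ≈ 0.2895
Work factor (direct): 444/283 ≈ 1.5689
d₂ = 10 × 11/38 × 444/283 = (10 × 11 × 444) / (38 × 283) = 48840/10754
≈ 4.54 days

4.54 days


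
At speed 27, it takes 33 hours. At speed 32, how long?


Inverse proportion: x × y = constant
k = 27 × 33 = 891
y₂ = k / 32 = 891 / 32
= 27.84

27.84


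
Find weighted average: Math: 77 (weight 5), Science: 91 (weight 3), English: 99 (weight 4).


Numerator = 77×5 + 91×3 + 99×4
= 385 + 273 + 396
= 1054
Total weight = 12
Weighted avg = 1054/12
= 87.83

87.83


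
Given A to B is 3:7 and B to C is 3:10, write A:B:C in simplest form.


Match B: multiply A:B by 3 → 9:21
Multiply B:C by 7 → 21:70
Combined: 9:21:70
GCD = 1
= 9:21:70

9:21:70


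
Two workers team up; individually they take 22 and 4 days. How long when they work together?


Rate of A = 1/22 per day
Rate of B = 1/4 per day
Combined rate = 1/22 + 1/4 = 26/88 ≈ 0.2955 per day
Days = 1 / combined rate = 88/26
≈ 3.38 days

3.38 days


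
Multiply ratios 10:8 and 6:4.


Compound ratio = (10×6) : (8×4)
= 60:32
GCD = 4
= 15:8

15:8


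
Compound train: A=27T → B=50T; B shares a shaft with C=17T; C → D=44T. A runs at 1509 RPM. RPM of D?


Stage 1: RPM_B = RPM_A × t_A/t_B = 1509 × 27/50 = 40743/50 = 814.86
B and C share a shaft → RPM_C = RPM_B
Stage 2: RPM_D = RPM_C × t_C/t_D = RPM_A × (t_A×t_C)/(t_B×t_D)
Overall ratio = (27×17)/(50×44) = 459/2200
RPM_D = 1509 × 459/2200 = 692631/2200
≈ 314.83 RPM

314.83 RPM


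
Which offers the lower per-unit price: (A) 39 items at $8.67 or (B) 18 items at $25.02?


Deal A: $8.67/39 = $0.2223/unit
Deal B: $25.02/18 = $1.3900/unit
A is cheaper per unit
= Deal A

Deal A


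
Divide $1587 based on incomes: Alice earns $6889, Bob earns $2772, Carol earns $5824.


Total income = 6889 + 2772 + 5824 = $15485
Alice: $1587 × 6889/15485 = $706.03
Bob: $1587 × 2772/15485 = $284.09
Carol: $1587 × 5824/15485 = $596.88
= Alice: $706.03, Bob: $284.09, Carol: $596.88

Alice: $706.03, Bob: $284.09, Carol: $596.88


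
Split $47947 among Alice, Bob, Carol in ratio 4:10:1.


Total parts = 4 + 10 + 1 = 15
Alice: 47947 × 4/15 = 12785.87
Bob: 47947 × 10/15 = 31964.67
Carol: 47947 × 1/15 = 3196.47
= Alice: $12785.87, Bob: $31964.67, Carol: $3196.47

Alice: $12785.87, Bob: $31964.67, Carol: $3196.47


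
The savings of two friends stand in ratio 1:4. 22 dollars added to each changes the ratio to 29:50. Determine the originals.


Let A = 1k, B = 4k.
(1k + 22) / (4k + 22) = 29/50
Cross-multiply: 50(1k + 22) = 29(4k + 22)
50k + 1100 = 116k + 638
50k - 116k = 638 - 1100
-66k = -462
k = -462/-66 = 7
A = 1×7 = 7, B = 4×7 = 28
= A = 7, B = 28

A = 7, B = 28


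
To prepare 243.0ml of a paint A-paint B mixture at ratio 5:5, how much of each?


Total parts = 5 + 5 = 10
paint A: 243.0 × 5/10 = 121.5ml
paint B: 243.0 × 5/10 = 121.5ml
= 121.5ml and 121.5ml

121.5ml and 121.5ml


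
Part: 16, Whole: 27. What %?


Percentage = (part / whole) × 100
= (16 / 27) × 100
≈ 59.26%

59.26%


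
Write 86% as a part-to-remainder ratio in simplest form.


86% means 86 parts out of 100; remainder = 14
Part : remainder = 86:14
GCD = 2
= 43:7

43:7


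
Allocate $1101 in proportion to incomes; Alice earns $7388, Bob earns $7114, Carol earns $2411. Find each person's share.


Total income = 7388 + 7114 + 2411 = $16913
Alice: $1101 × 7388/16913 = $480.94
Bob: $1101 × 7114/16913 = $463.11
Carol: $1101 × 2411/16913 = $156.95
= Alice: $480.94, Bob: $463.11, Carol: $156.95

Alice: $480.94, Bob: $463.11, Carol: $156.95


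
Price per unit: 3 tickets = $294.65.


Unit rate = total / quantity
= 294.65 / 3
= $98.22 per unit

$98.22 per unit


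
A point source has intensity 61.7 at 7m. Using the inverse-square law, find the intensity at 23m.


I₁d₁² = I₂d₂²
I₂ = I₁ × (d₁/d₂)²
= 61.7 × (7/23)²
= 61.7 × 49/529
= 3023.3/529
≈ 5.7151

5.7151


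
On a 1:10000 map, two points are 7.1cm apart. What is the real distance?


Real distance = map distance × scale
= 7.1cm × 10000
= 71000 cm = 710.0 m
= 0.710 km

0.710 km


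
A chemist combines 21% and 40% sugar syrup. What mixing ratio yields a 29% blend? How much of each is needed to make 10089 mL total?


Let x parts of 21% mix with y parts of 40%.
21x + 40y = 29(x + y)
21x + 40y = 29x + 29y
x(21 - 29) = y(29 - 40)
x/y = (40 - 29)/(29 - 21) = 11/8
Simplify: 11:8
Total parts = 19; one part = 10089/19 = 531.00 mL
21% solution: 11×531.00 = 5841.00 mL
40% solution: 8×531.00 = 4248.00 mL
= ratio 11:8; 5841.00 mL and 4248.00 mL

ratio 11:8; 5841.00 mL and 4248.00 mL


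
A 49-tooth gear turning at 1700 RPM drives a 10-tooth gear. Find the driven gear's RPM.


Gear ratio = 49:10 = 49:10
RPM_B = RPM_A × (teeth_A / teeth_B)
= 1700 × (49/10)
= 8330.0 RPM

8330.0 RPM
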